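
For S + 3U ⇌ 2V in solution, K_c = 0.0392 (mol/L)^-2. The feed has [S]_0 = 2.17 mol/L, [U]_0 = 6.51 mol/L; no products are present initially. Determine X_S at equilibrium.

X = 0.401

Let X = conversion of S; extent ξ = 2.17·X mol/L.
Concentrations: [S] = 2.17 − 2.17X; [U] = 6.51 − 6.51X; [V] = 4.34X.
K_c = [V]^2 / ([S] [U]^3).
Setting equal to 0.0392 and solving for X on (0,1) gives X = 0.401.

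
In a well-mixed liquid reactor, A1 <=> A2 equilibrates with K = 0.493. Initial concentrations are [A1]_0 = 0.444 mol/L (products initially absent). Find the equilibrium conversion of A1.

Let X = conversion of A1; extent ξ = 0.444·X mol/L.
Concentrations: [A1] = 0.444 − 0.444X; [A2] = 0.444X.
K = [A2] / ([A1]).
Setting equal to 0.493 and solving for X on (0,1) gives X = 0.330.

X = 0.330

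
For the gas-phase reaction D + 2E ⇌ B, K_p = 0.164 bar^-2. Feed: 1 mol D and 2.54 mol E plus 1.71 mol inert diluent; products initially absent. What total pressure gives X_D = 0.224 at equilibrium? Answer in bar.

Basis: 1 mol D initially; let X = conversion of D. Extent ξ = X.
Moles: n_D = 1 − X; n_E = 2.54 − 2X; n_B = X; n_I = 1.71 (inert).
Total moles n_T = 5.25 − 2X.
K_p = p_B / (p_D p_E^2) with p_i = (n_i/n_T)·P.
At X = 0.224: the mole-fraction product g(X) = Π y_i^ν_i = 1.521. Since K_p = g(X)·P^{-2}, P = (g/K_p)^(1/2) = (1.521/0.164)^(1/2) = 3.05 bar.

P = 3.05 bar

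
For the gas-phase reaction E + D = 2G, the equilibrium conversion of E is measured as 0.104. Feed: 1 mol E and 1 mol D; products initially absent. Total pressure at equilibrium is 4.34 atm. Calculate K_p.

Take 1 mol E as basis and let X be its fractional conversion, so ξ = X.
Moles: n_E = 1 − X; n_D = 1 − X; n_G = 2X.
Since Δν = 0, n_T = 2 throughout.
At X = 0.104: n_E = 0.896, n_D = 0.896, n_G = 0.208, n_T = 2.
p_i = (n_i/n_T)·P. K_p = p_G^2 / (p_E p_D) = 0.0539.

K_p = 0.0539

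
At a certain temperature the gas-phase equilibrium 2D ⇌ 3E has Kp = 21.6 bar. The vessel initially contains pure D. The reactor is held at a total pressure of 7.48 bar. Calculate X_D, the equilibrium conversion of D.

Let X = conversion of D (basis 1 mol D); extent of reaction ξ = 0.5X.
At extent ξ: n_D = 1 − X; n_E = 1.5X.
Summing: n_T = 1 + 0.5X.
Mole fractions y_i = n_i/n_T; Kp = p_E^3 / (p_D^2) with p_i = y_i·P.
Setting this equal to 21.6 bar and taking the physical root (0 < X < 1) gives X = 0.580.

X = 0.580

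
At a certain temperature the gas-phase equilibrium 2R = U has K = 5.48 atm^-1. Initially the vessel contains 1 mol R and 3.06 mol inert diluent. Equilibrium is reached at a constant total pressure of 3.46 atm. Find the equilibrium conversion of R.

X = 0.733

Take 1 mol R as basis and let X be its fractional conversion, so ξ = 0.5X.
At extent ξ: n_R = 1 − X; n_U = 0.5X; n_I = 3.06 (inert).
Total moles n_T = 4.06 − 0.5X.
Mole fractions y_i = n_i/n_T; K = p_U / (p_R^2) with p_i = y_i·P.
Substituting and setting equal to 5.48 atm^-1 gives a polynomial in X; the root in (0,1) is X = 0.733.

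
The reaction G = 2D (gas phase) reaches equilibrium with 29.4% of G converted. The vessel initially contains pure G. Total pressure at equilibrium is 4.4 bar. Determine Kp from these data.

Kp = 1.67 bar

Take 1 mol G as basis and let X be its fractional conversion, so ξ = X.
Species balance: n_G = 1 − X; n_D = 2X.
Summing: n_T = 1 + X.
At X = 0.294: n_G = 0.706, n_D = 0.588, n_T = 1.29.
p_i = (n_i/n_T)·P. Kp = p_D^2 / (p_G) = 1.67 bar.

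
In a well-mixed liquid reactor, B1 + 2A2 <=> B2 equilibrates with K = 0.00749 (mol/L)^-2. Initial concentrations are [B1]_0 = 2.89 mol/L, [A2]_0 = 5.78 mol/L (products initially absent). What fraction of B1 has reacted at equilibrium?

Let X = conversion of B1; extent ξ = 2.89·X mol/L.
Concentrations: [B1] = 2.89 − 2.89X; [A2] = 5.78 − 5.78X; [B2] = 2.89X.
K = [B2] / ([B1] [A2]^2).
Solving K = 0.00749 for X ∈ (0,1): X = 0.152.

X = 0.152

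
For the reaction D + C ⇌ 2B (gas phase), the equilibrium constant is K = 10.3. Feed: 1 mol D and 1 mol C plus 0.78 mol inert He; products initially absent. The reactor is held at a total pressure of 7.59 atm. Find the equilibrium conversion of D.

X = 0.616

Basis: 1 mol D initially; let X = conversion of D. Extent ξ = X.
Mole table: n_D = 1 − X; n_C = 1 − X; n_B = 2X; n_I = 0.78 (inert).
Since Δν = 0, n_T = 2.78 throughout.
Mole fractions y_i = n_i/n_T; K = p_B^2 / (p_D p_C) with p_i = y_i·P.
Setting this equal to 10.3 and taking the physical root (0 < X < 1) gives X = 0.616.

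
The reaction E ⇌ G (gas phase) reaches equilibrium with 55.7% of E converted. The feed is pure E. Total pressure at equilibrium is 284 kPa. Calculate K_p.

K_p = 1.26

Let X = conversion of E (basis 1 mol E); extent of reaction ξ = X.
Moles: n_E = 1 − X; n_G = X.
Total moles n_T = 1 (Δν = 0, constant).
At X = 0.557: n_E = 0.443, n_G = 0.557, n_T = 1.
p_i = (n_i/n_T)·P. K_p = p_G / (p_E) = 1.26.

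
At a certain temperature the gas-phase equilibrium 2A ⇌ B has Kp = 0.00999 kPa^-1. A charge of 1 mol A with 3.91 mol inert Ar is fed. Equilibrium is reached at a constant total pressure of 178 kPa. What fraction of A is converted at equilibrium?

X = 0.333

Let X = conversion of A (basis 1 mol A); extent of reaction ξ = 0.5X.
Mole table: n_A = 1 − X; n_B = 0.5X; n_I = 3.91 (inert).
Total moles n_T = 4.91 − 0.5X.
With p_i = (n_i/n_T)P, Kp = p_B / (p_A^2).
Substituting and setting equal to 0.00999 kPa^-1 gives a polynomial in X; the root in (0,1) is X = 0.333.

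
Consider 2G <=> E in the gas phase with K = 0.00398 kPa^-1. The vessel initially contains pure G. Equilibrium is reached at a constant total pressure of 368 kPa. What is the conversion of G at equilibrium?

X = 0.618

Basis: 1 mol G initially; let X = conversion of G. Extent ξ = 0.5X.
Species balance: n_G = 1 − X; n_E = 0.5X.
n_T = Σnᵢ = 1 − 0.5X.
y_i = n_i/n_T, p_i = y_i·P. K = p_E / (p_G^2).
Equating to 0.00398 kPa^-1 and solving on 0 < X < 1: X = 0.618.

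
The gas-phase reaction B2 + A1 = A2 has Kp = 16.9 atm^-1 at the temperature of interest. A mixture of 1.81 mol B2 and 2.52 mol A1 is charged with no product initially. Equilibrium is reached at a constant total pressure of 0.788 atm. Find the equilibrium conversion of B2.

X = 0.828

Let X = conversion of B2 (basis 1.81 mol B2); extent of reaction ξ = 1.81X.
Moles: n_B2 = 1.81 − 1.81X; n_A1 = 2.52 − 1.81X; n_A2 = 1.81X.
Summing: n_T = 4.33 − 1.81X.
y_i = n_i/n_T, p_i = y_i·P. Kp = p_A2 / (p_B2 p_A1).
Substituting and setting equal to 16.9 atm^-1 gives a polynomial in X; the root in (0,1) is X = 0.828.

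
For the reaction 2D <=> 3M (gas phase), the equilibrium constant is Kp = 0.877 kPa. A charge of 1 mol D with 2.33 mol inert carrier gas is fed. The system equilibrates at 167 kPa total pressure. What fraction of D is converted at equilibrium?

Let X = conversion of D (basis 1 mol D); extent of reaction ξ = 0.5X.
At extent ξ: n_D = 1 − X; n_M = 1.5X; n_I = 2.33 (inert).
n_T = Σnᵢ = 3.33 + 0.5X.
Mole fractions y_i = n_i/n_T; Kp = p_M^3 / (p_D^2) with p_i = y_i·P.
Equating to 0.877 kPa and solving on 0 < X < 1: X = 0.156.

X = 0.156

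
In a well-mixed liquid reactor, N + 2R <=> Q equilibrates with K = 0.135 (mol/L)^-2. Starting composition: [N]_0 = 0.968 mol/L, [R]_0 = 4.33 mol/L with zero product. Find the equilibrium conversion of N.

Let X = conversion of N; extent ξ = 0.968·X mol/L.
Concentrations: [N] = 0.968 − 0.968X; [R] = 4.33 − 1.94X; [Q] = 0.968X.
K = [Q] / ([N] [R]^2).
Setting equal to 0.135 and solving for X on (0,1) gives X = 0.581.

X = 0.581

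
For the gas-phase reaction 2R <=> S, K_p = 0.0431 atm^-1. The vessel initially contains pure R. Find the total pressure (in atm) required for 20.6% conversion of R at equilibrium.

P = 3.4 atm

Take 1 mol R as basis and let X be its fractional conversion, so ξ = 0.5X.
At extent ξ: n_R = 1 − X; n_S = 0.5X.
Summing: n_T = 1 − 0.5X.
K_p = p_S / (p_R^2) with p_i = (n_i/n_T)·P.
At X = 0.206: the mole-fraction product g(X) = Π y_i^ν_i = 0.1466. Since K_p = g(X)·P^{-1}, P = (g/K_p)^(1/1) = (0.1466/0.0431)^(1/1) = 3.4 atm.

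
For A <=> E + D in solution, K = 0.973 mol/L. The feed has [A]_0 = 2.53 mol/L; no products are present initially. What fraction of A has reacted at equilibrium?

Let X = conversion of A; extent ξ = 2.53·X mol/L.
Concentrations: [A] = 2.53 − 2.53X; [E] = 2.53X; [D] = 2.53X.
K = [E] [D] / ([A]).
This equals 0.973 at X = 0.457 (the root in 0 < X < 1).

X = 0.457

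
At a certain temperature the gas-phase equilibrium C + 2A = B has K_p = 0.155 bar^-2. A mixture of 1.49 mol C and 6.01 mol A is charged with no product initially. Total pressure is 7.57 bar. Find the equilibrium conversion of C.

X = 0.816

Take 1.49 mol C as basis and let X be its fractional conversion, so ξ = 1.49X.
Moles: n_C = 1.49 − 1.49X; n_A = 6.01 − 2.98X; n_B = 1.49X.
Summing: n_T = 7.5 − 2.98X.
y_i = n_i/n_T, p_i = y_i·P. K_p = p_B / (p_C p_A^2).
Equating to 0.155 bar^-2 and solving on 0 < X < 1: X = 0.816.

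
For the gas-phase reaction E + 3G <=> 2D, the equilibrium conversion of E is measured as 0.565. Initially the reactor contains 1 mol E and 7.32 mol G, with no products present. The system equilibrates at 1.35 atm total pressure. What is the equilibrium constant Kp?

Kp = 0.468 atm^-2

Let X = conversion of E (basis 1 mol E); extent of reaction ξ = X.
Species balance: n_E = 1 − X; n_G = 7.32 − 3X; n_D = 2X.
Total moles n_T = 8.32 − 2X.
At X = 0.565: n_E = 0.435, n_G = 5.62, n_D = 1.13, n_T = 7.19.
p_i = (n_i/n_T)·P. Kp = p_D^2 / (p_E p_G^3) = 0.468 atm^-2.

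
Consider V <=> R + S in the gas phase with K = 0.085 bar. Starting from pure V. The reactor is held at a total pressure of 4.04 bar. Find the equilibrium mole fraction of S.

y_S = 0.126

Let X = conversion of V (basis 1 mol V); extent of reaction ξ = X.
Species balance: n_V = 1 − X; n_R = X; n_S = X.
n_T = Σnᵢ = 1 + X.
y_i = n_i/n_T, p_i = y_i·P. K = p_R p_S / (p_V).
This yields a degree-2 equation in X; solving on (0,1), X = 0.144.
Then n_S = 0.144, n_T = 1.14, so y_S = 0.126.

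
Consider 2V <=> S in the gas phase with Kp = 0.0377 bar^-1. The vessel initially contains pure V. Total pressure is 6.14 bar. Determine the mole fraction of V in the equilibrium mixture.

y_V = 0.838

Basis: 1 mol V initially; let X = conversion of V. Extent ξ = 0.5X.
Moles: n_V = 1 − X; n_S = 0.5X.
Total moles n_T = 1 − 0.5X.
With p_i = (n_i/n_T)P, Kp = p_S / (p_V^2).
This yields a degree-2 equation in X; solving on (0,1), X = 0.279.
Then n_V = 0.721, n_T = 0.86, so y_V = 0.838.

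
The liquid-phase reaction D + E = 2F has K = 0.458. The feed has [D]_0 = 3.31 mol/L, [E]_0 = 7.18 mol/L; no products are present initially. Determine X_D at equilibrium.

Let X = conversion of D; extent ξ = 3.31·X mol/L.
Concentrations: [D] = 3.31 − 3.31X; [E] = 7.18 − 3.31X; [F] = 6.62X.
K = [F]^2 / ([D] [E]).
This equals 0.458 at X = 0.363 (the root in 0 < X < 1).

X = 0.363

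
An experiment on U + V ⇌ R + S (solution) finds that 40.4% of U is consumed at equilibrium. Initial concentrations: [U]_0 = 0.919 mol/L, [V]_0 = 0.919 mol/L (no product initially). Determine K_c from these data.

Let X = conversion of U.
Concentrations: [U] = 0.919 − 0.919X; [V] = 0.919 − 0.919X; [R] = 0.919X; [S] = 0.919X.
At X = 0.404: [U] = 0.548, [V] = 0.548, [R] = 0.371, [S] = 0.371.
K_c = [R] [S] / ([U] [V]) = 0.459.

K_c = 0.459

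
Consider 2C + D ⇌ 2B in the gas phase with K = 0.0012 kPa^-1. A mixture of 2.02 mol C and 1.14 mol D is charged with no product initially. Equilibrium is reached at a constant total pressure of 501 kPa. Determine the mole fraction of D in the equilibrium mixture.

y_D = 0.294

Basis: 2.02 mol C initially; let X = conversion of C. Extent ξ = 1.01X.
Species balance: n_C = 2.02 − 2.02X; n_D = 1.14 − 1.01X; n_B = 2.02X.
Total moles n_T = 3.16 − 1.01X.
Mole fractions y_i = n_i/n_T; K = p_B^2 / (p_C^2 p_D) with p_i = y_i·P.
Substituting and setting equal to 0.0012 kPa^-1 gives a polynomial in X; the root in (0,1) is X = 0.296.
Then n_D = 0.841, n_T = 2.86, so y_D = 0.294.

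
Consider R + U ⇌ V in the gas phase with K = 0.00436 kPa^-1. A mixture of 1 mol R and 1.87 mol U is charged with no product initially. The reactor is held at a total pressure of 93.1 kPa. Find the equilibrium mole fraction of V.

y_V = 0.076

Take 1 mol R as basis and let X be its fractional conversion, so ξ = X.
Mole table: n_R = 1 − X; n_U = 1.87 − X; n_V = X.
Summing: n_T = 2.87 − X.
y_i = n_i/n_T, p_i = y_i·P. K = p_V / (p_R p_U).
This yields a degree-2 equation in X; solving on (0,1), X = 0.202.
Then n_V = 0.202, n_T = 2.67, so y_V = 0.076.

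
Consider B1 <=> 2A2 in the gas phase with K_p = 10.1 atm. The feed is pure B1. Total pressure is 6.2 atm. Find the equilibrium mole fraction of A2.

y_A2 = 0.700

Take 1 mol B1 as basis and let X be its fractional conversion, so ξ = X.
At extent ξ: n_B1 = 1 − X; n_A2 = 2X.
n_T = Σnᵢ = 1 + X.
y_i = n_i/n_T, p_i = y_i·P. K_p = p_A2^2 / (p_B1).
Equating to 10.1 atm and solving on 0 < X < 1: X = 0.538.
Then n_A2 = 1.08, n_T = 1.54, so y_A2 = 0.700.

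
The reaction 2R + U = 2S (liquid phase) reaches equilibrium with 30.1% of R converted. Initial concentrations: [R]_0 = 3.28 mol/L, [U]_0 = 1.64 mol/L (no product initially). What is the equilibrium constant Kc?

Kc = 0.162 L/mol

Let X = conversion of R.
Concentrations: [R] = 3.28 − 3.28X; [U] = 1.64 − 1.64X; [S] = 3.28X.
At X = 0.301: [R] = 2.29, [U] = 1.15, [S] = 0.987.
Kc = [S]^2 / ([R]^2 [U]) = 0.162 L/mol.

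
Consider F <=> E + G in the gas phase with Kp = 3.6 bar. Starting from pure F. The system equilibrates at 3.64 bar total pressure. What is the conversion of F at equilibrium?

X = 0.705

Basis: 1 mol F initially; let X = conversion of F. Extent ξ = X.
Mole table: n_F = 1 − X; n_E = X; n_G = X.
n_T = Σnᵢ = 1 + X.
With p_i = (n_i/n_T)P, Kp = p_E p_G / (p_F).
Substituting and setting equal to 3.6 bar gives a polynomial in X; the root in (0,1) is X = 0.705.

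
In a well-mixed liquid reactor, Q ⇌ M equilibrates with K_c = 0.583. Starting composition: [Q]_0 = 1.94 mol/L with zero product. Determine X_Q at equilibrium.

X = 0.368

Let X = conversion of Q; extent ξ = 1.94·X mol/L.
Concentrations: [Q] = 1.94 − 1.94X; [M] = 1.94X.
K_c = [M] / ([Q]).
Equating to 0.583: the physical root is X = 0.368.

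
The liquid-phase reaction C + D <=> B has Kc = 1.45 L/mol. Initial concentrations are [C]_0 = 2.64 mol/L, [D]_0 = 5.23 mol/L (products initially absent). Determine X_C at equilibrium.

Let X = conversion of C; extent ξ = 2.64·X mol/L.
Concentrations: [C] = 2.64 − 2.64X; [D] = 5.23 − 2.64X; [B] = 2.64X.
Kc = [B] / ([C] [D]).
Equating to 1.45 L/mol: the physical root is X = 0.817.

X = 0.817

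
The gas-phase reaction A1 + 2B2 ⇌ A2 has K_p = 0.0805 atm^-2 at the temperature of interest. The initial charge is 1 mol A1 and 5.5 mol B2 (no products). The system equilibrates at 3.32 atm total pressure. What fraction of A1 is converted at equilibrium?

X = 0.377

Basis: 1 mol A1 initially; let X = conversion of A1. Extent ξ = X.
Moles: n_A1 = 1 − X; n_B2 = 5.5 − 2X; n_A2 = X.
n_T = Σnᵢ = 6.5 − 2X.
y_i = n_i/n_T, p_i = y_i·P. K_p = p_A2 / (p_A1 p_B2^2).
This yields a degree-3 equation in X; solving on (0,1), X = 0.377.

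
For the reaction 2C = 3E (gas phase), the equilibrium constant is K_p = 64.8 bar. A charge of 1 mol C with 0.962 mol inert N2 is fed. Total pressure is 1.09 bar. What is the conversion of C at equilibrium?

Basis: 1 mol C initially; let X = conversion of C. Extent ξ = 0.5X.
At extent ξ: n_C = 1 − X; n_E = 1.5X; n_I = 0.962 (inert).
Total moles n_T = 1.96 + 0.5X.
Mole fractions y_i = n_i/n_T; K_p = p_E^3 / (p_C^2) with p_i = y_i·P.
Equating to 64.8 bar and solving on 0 < X < 1: X = 0.874.

X = 0.874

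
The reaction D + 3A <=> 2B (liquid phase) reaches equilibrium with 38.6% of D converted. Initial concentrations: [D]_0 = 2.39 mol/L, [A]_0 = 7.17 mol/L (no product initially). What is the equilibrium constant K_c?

K_c = 0.0272 (mol/L)^-2

Let X = conversion of D.
Concentrations: [D] = 2.39 − 2.39X; [A] = 7.17 − 7.17X; [B] = 4.78X.
At X = 0.386: [D] = 1.47, [A] = 4.4, [B] = 1.85.
K_c = [B]^2 / ([D] [A]^3) = 0.0272 (mol/L)^-2.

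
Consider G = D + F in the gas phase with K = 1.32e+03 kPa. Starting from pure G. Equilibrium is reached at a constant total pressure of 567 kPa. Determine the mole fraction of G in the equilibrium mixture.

Basis: 1 mol G initially; let X = conversion of G. Extent ξ = X.
Moles: n_G = 1 − X; n_D = X; n_F = X.
Summing: n_T = 1 + X.
With p_i = (n_i/n_T)P, K = p_D p_F / (p_G).
This yields a degree-2 equation in X; solving on (0,1), X = 0.836.
Then n_G = 0.164, n_T = 1.84, so y_G = 0.089.

y_G = 0.089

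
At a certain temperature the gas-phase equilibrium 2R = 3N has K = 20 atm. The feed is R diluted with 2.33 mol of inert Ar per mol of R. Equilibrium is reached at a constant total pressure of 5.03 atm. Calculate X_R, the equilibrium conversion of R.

Let X = conversion of R (basis 1 mol R); extent of reaction ξ = 0.5X.
At extent ξ: n_R = 1 − X; n_N = 1.5X; n_I = 2.33 (inert).
Summing: n_T = 3.33 + 0.5X.
Mole fractions y_i = n_i/n_T; K = p_N^3 / (p_R^2) with p_i = y_i·P.
Equating to 20 atm and solving on 0 < X < 1: X = 0.712.

X = 0.712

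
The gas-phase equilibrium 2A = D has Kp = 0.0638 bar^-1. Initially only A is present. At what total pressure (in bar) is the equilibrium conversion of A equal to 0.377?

Take 1 mol A as basis and let X be its fractional conversion, so ξ = 0.5X.
At extent ξ: n_A = 1 − X; n_D = 0.5X.
n_T = Σnᵢ = 1 − 0.5X.
Kp = p_D / (p_A^2) with p_i = (n_i/n_T)·P.
At X = 0.377: the mole-fraction product g(X) = Π y_i^ν_i = 0.3941. Since Kp = g(X)·P^{-1}, P = (g/Kp)^(1/1) = (0.3941/0.0638)^(1/1) = 6.18 bar.

P = 6.18 bar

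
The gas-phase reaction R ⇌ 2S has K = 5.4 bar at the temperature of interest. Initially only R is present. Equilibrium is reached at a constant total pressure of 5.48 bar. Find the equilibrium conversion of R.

X = 0.445

Take 1 mol R as basis and let X be its fractional conversion, so ξ = X.
At extent ξ: n_R = 1 − X; n_S = 2X.
n_T = Σnᵢ = 1 + X.
Mole fractions y_i = n_i/n_T; K = p_S^2 / (p_R) with p_i = y_i·P.
Equating to 5.4 bar and solving on 0 < X < 1: X = 0.445.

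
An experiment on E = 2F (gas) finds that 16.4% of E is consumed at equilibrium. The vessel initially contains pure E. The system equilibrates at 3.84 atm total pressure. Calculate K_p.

Take 1 mol E as basis and let X be its fractional conversion, so ξ = X.
Mole table: n_E = 1 − X; n_F = 2X.
n_T = Σnᵢ = 1 + X.
At X = 0.164: n_E = 0.836, n_F = 0.328, n_T = 1.16.
p_i = (n_i/n_T)·P. K_p = p_F^2 / (p_E) = 0.425 atm.

K_p = 0.425 atm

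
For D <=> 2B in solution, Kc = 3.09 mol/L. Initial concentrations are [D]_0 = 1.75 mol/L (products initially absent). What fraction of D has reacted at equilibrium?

Let X = conversion of D; extent ξ = 1.75·X mol/L.
Concentrations: [D] = 1.75 − 1.75X; [B] = 3.5X.
Kc = [B]^2 / ([D]).
Solving Kc = 3.09 for X ∈ (0,1): X = 0.479.

X = 0.479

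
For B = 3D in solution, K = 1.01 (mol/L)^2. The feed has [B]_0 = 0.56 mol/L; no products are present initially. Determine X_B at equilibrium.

X = 0.412

Let X = conversion of B; extent ξ = 0.56·X mol/L.
Concentrations: [B] = 0.56 − 0.56X; [D] = 1.68X.
K = [D]^3 / ([B]).
Solving K = 1.01 for X ∈ (0,1): X = 0.412.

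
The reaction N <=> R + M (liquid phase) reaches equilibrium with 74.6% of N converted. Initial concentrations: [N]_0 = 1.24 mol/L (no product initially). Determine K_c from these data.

K_c = 2.72 mol/L

Let X = conversion of N.
Concentrations: [N] = 1.24 − 1.24X; [R] = 1.24X; [M] = 1.24X.
At X = 0.746: [N] = 0.315, [R] = 0.925, [M] = 0.925.
K_c = [R] [M] / ([N]) = 2.72 mol/L.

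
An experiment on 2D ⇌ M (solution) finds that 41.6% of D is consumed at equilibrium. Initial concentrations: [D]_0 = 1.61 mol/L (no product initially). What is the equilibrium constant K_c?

K_c = 0.379 L/mol

Let X = conversion of D.
Concentrations: [D] = 1.61 − 1.61X; [M] = 0.805X.
At X = 0.416: [D] = 0.94, [M] = 0.335.
K_c = [M] / ([D]^2) = 0.379 L/mol.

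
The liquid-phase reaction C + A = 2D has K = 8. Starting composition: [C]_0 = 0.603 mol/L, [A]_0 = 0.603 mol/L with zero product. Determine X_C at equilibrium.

Let X = conversion of C; extent ξ = 0.603·X mol/L.
Concentrations: [C] = 0.603 − 0.603X; [A] = 0.603 − 0.603X; [D] = 1.21X.
K = [D]^2 / ([C] [A]).
Equating to 8: the physical root is X = 0.586.

X = 0.586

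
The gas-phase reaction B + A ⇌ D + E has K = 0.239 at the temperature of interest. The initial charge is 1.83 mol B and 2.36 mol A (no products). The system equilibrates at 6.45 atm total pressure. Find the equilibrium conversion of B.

Let X = conversion of B (basis 1.83 mol B); extent of reaction ξ = 1.83X.
Moles: n_B = 1.83 − 1.83X; n_A = 2.36 − 1.83X; n_D = 1.83X; n_E = 1.83X.
Since Δν = 0, n_T = 4.19 throughout.
y_i = n_i/n_T, p_i = y_i·P. K = p_D p_E / (p_B p_A).
This yields a degree-2 equation in X; solving on (0,1), X = 0.371.

X = 0.371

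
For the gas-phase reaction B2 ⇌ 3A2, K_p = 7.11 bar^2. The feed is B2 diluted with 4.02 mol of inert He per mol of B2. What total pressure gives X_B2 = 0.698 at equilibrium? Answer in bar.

Basis: 1 mol B2 initially; let X = conversion of B2. Extent ξ = X.
Species balance: n_B2 = 1 − X; n_A2 = 3X; n_I = 4.02 (inert).
Summing: n_T = 5.02 + 2X.
K_p = p_A2^3 / (p_B2) with p_i = (n_i/n_T)·P.
At X = 0.698: the mole-fraction product g(X) = Π y_i^ν_i = 0.7386. Since K_p = g(X)·P^{2}, P = (K_p/g)^(1/2) = (7.11/0.7386)^(1/2) = 3.1 bar.

P = 3.1 bar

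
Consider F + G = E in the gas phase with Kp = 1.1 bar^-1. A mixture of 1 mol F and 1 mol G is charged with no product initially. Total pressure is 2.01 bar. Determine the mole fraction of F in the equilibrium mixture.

Take 1 mol F as basis and let X be its fractional conversion, so ξ = X.
Moles: n_F = 1 − X; n_G = 1 − X; n_E = X.
n_T = Σnᵢ = 2 − X.
y_i = n_i/n_T, p_i = y_i·P. Kp = p_E / (p_F p_G).
Equating to 1.1 bar^-1 and solving on 0 < X < 1: X = 0.442.
Then n_F = 0.558, n_T = 1.56, so y_F = 0.358.

y_F = 0.358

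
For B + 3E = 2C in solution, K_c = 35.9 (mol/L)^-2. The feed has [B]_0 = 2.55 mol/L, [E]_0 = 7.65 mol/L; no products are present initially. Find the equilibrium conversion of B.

Let X = conversion of B; extent ξ = 2.55·X mol/L.
Concentrations: [B] = 2.55 − 2.55X; [E] = 7.65 − 7.65X; [C] = 5.1X.
K_c = [C]^2 / ([B] [E]^3).
This equals 35.9 at X = 0.853 (the root in 0 < X < 1).

X = 0.853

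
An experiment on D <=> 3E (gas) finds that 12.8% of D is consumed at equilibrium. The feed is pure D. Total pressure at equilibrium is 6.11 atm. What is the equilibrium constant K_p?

Basis: 1 mol D initially; let X = conversion of D. Extent ξ = X.
Moles: n_D = 1 − X; n_E = 3X.
Summing: n_T = 1 + 2X.
At X = 0.128: n_D = 0.872, n_E = 0.384, n_T = 1.26.
p_i = (n_i/n_T)·P. K_p = p_E^3 / (p_D) = 1.54 atm^2.

K_p = 1.54 atm^2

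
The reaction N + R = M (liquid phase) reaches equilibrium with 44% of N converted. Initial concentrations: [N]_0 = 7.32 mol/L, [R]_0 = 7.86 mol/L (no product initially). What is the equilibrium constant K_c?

K_c = 0.169 L/mol

Let X = conversion of N.
Concentrations: [N] = 7.32 − 7.32X; [R] = 7.86 − 7.32X; [M] = 7.32X.
At X = 0.44: [N] = 4.1, [R] = 4.64, [M] = 3.22.
K_c = [M] / ([N] [R]) = 0.169 L/mol.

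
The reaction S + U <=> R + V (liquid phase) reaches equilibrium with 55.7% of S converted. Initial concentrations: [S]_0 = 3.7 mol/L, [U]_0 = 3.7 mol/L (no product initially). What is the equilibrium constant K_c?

Let X = conversion of S.
Concentrations: [S] = 3.7 − 3.7X; [U] = 3.7 − 3.7X; [R] = 3.7X; [V] = 3.7X.
At X = 0.557: [S] = 1.64, [U] = 1.64, [R] = 2.06, [V] = 2.06.
K_c = [R] [V] / ([S] [U]) = 1.58.

K_c = 1.58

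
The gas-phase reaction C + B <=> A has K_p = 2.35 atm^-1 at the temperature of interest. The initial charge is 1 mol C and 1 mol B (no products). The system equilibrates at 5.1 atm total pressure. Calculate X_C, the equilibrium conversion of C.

Take 1 mol C as basis and let X be its fractional conversion, so ξ = X.
Mole table: n_C = 1 − X; n_B = 1 − X; n_A = X.
n_T = Σnᵢ = 2 − X.
y_i = n_i/n_T, p_i = y_i·P. K_p = p_A / (p_C p_B).
Equating to 2.35 atm^-1 and solving on 0 < X < 1: X = 0.722.

X = 0.722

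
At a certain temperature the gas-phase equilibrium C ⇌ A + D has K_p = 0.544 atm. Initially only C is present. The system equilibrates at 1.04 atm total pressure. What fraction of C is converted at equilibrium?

X = 0.586

Basis: 1 mol C initially; let X = conversion of C. Extent ξ = X.
Species balance: n_C = 1 − X; n_A = X; n_D = X.
Total moles n_T = 1 + X.
With p_i = (n_i/n_T)P, K_p = p_A p_D / (p_C).
Setting this equal to 0.544 atm and taking the physical root (0 < X < 1) gives X = 0.586.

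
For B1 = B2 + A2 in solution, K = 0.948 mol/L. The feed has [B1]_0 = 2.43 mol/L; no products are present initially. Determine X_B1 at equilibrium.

X = 0.459

Let X = conversion of B1; extent ξ = 2.43·X mol/L.
Concentrations: [B1] = 2.43 − 2.43X; [B2] = 2.43X; [A2] = 2.43X.
K = [B2] [A2] / ([B1]).
This equals 0.948 at X = 0.459 (the root in 0 < X < 1).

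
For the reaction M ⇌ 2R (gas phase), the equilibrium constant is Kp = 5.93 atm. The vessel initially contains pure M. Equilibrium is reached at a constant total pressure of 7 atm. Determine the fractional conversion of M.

X = 0.418

Take 1 mol M as basis and let X be its fractional conversion, so ξ = X.
Species balance: n_M = 1 − X; n_R = 2X.
n_T = Σnᵢ = 1 + X.
Mole fractions y_i = n_i/n_T; Kp = p_R^2 / (p_M) with p_i = y_i·P.
Substituting and setting equal to 5.93 atm gives a polynomial in X; the root in (0,1) is X = 0.418.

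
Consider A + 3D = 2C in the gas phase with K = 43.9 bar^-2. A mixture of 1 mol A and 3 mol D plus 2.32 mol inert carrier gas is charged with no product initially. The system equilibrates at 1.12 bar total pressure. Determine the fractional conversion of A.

X = 0.601

Basis: 1 mol A initially; let X = conversion of A. Extent ξ = X.
Species balance: n_A = 1 − X; n_D = 3 − 3X; n_C = 2X; n_I = 2.32 (inert).
Total moles n_T = 6.32 − 2X.
y_i = n_i/n_T, p_i = y_i·P. K = p_C^2 / (p_A p_D^3).
Equating to 43.9 bar^-2 and solving on 0 < X < 1: X = 0.601.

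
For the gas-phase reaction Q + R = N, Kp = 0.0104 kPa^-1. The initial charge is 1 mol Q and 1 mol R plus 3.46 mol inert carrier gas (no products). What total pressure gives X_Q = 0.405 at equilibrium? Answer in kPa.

P = 556 kPa

Take 1 mol Q as basis and let X be its fractional conversion, so ξ = X.
Moles: n_Q = 1 − X; n_R = 1 − X; n_N = X; n_I = 3.46 (inert).
Summing: n_T = 5.46 − X.
Kp = p_N / (p_Q p_R) with p_i = (n_i/n_T)·P.
At X = 0.405: the mole-fraction product g(X) = Π y_i^ν_i = 5.783. Since Kp = g(X)·P^{-1}, P = (g/Kp)^(1/1) = (5.783/0.0104)^(1/1) = 556 kPa.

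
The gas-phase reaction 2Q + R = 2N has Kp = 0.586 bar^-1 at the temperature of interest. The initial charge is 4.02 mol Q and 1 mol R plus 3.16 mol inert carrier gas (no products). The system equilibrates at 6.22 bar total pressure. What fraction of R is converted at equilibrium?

X = 0.608

Take 1 mol R as basis and let X be its fractional conversion, so ξ = X.
Moles: n_Q = 4.02 − 2X; n_R = 1 − X; n_N = 2X; n_I = 3.16 (inert).
Summing: n_T = 8.18 − X.
y_i = n_i/n_T, p_i = y_i·P. Kp = p_N^2 / (p_Q^2 p_R).
This yields a degree-3 equation in X; solving on (0,1), X = 0.608.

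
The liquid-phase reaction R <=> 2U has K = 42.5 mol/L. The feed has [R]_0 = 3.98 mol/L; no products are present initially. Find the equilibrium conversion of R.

X = 0.775

Let X = conversion of R; extent ξ = 3.98·X mol/L.
Concentrations: [R] = 3.98 − 3.98X; [U] = 7.96X.
K = [U]^2 / ([R]).
Setting equal to 42.5 and solving for X on (0,1) gives X = 0.775.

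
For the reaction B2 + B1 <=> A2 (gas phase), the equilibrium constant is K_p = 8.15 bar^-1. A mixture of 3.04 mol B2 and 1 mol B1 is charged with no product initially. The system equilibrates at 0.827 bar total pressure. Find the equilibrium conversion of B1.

X = 0.823

Let X = conversion of B1 (basis 1 mol B1); extent of reaction ξ = X.
Species balance: n_B2 = 3.04 − X; n_B1 = 1 − X; n_A2 = X.
n_T = Σnᵢ = 4.04 − X.
y_i = n_i/n_T, p_i = y_i·P. K_p = p_A2 / (p_B2 p_B1).
Substituting and setting equal to 8.15 bar^-1 gives a polynomial in X; the root in (0,1) is X = 0.823.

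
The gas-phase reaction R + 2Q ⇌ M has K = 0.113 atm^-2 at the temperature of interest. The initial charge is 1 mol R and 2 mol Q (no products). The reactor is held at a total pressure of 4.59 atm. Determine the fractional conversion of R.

Let X = conversion of R (basis 1 mol R); extent of reaction ξ = X.
Species balance: n_R = 1 − X; n_Q = 2 − 2X; n_M = X.
n_T = Σnᵢ = 3 − 2X.
Mole fractions y_i = n_i/n_T; K = p_M / (p_R p_Q^2) with p_i = y_i·P.
Setting this equal to 0.113 atm^-2 and taking the physical root (0 < X < 1) gives X = 0.411.

X = 0.411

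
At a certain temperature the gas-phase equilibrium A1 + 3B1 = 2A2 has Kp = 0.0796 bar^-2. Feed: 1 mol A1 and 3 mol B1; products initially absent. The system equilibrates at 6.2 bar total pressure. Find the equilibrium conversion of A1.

X = 0.447

Basis: 1 mol A1 initially; let X = conversion of A1. Extent ξ = X.
Moles: n_A1 = 1 − X; n_B1 = 3 − 3X; n_A2 = 2X.
Summing: n_T = 4 − 2X.
Mole fractions y_i = n_i/n_T; Kp = p_A2^2 / (p_A1 p_B1^3) with p_i = y_i·P.
Equating to 0.0796 bar^-2 and solving on 0 < X < 1: X = 0.447.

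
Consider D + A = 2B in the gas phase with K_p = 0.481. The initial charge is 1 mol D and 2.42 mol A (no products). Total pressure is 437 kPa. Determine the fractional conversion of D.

X = 0.387

Basis: 1 mol D initially; let X = conversion of D. Extent ξ = X.
Moles: n_D = 1 − X; n_A = 2.42 − X; n_B = 2X.
Since Δν = 0, n_T = 3.42 throughout.
Mole fractions y_i = n_i/n_T; K_p = p_B^2 / (p_D p_A) with p_i = y_i·P.
Substituting and setting equal to 0.481 gives a polynomial in X; the root in (0,1) is X = 0.387.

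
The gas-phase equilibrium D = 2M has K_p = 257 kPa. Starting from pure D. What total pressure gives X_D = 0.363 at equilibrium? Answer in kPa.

P = 423 kPa

Basis: 1 mol D initially; let X = conversion of D. Extent ξ = X.
Moles: n_D = 1 − X; n_M = 2X.
Summing: n_T = 1 + X.
K_p = p_M^2 / (p_D) with p_i = (n_i/n_T)·P.
At X = 0.363: the mole-fraction product g(X) = Π y_i^ν_i = 0.6071. Since K_p = g(X)·P^{1}, P = (K_p/g)^(1/1) = (257/0.6071)^(1/1) = 423 kPa.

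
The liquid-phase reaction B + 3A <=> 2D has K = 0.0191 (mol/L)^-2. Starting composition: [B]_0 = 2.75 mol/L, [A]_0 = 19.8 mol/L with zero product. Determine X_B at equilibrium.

Let X = conversion of B; extent ξ = 2.75·X mol/L.
Concentrations: [B] = 2.75 − 2.75X; [A] = 19.8 − 8.25X; [D] = 5.5X.
K = [D]^2 / ([B] [A]^3).
Setting equal to 0.0191 and solving for X on (0,1) gives X = 0.823.

X = 0.823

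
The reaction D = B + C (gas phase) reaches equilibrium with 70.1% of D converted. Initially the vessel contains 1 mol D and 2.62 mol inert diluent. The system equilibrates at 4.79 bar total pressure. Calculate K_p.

K_p = 1.82 bar

Take 1 mol D as basis and let X be its fractional conversion, so ξ = X.
Mole table: n_D = 1 − X; n_B = X; n_C = X; n_I = 2.62 (inert).
Summing: n_T = 3.62 + X.
At X = 0.701: n_D = 0.299, n_B = 0.701, n_C = 0.701, n_T = 4.32.
p_i = (n_i/n_T)·P. K_p = p_B p_C / (p_D) = 1.82 bar.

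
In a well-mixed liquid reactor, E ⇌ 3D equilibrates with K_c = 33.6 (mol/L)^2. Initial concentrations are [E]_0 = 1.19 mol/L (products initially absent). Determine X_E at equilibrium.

Let X = conversion of E; extent ξ = 1.19·X mol/L.
Concentrations: [E] = 1.19 − 1.19X; [D] = 3.57X.
K_c = [D]^3 / ([E]).
Solving K_c = 33.6 for X ∈ (0,1): X = 0.665.

X = 0.665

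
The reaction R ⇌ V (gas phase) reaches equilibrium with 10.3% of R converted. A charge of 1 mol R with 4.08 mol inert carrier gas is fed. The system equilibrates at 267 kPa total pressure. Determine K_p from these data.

Let X = conversion of R (basis 1 mol R); extent of reaction ξ = X.
Moles: n_R = 1 − X; n_V = X; n_I = 4.08 (inert).
n_T stays at 5.08 (no change in mole number).
At X = 0.103: n_R = 0.897, n_V = 0.103, n_T = 5.08.
p_i = (n_i/n_T)·P. K_p = p_V / (p_R) = 0.115.

K_p = 0.115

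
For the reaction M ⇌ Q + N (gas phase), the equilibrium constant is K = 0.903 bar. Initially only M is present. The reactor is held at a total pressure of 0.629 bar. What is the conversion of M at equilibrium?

Let X = conversion of M (basis 1 mol M); extent of reaction ξ = X.
Species balance: n_M = 1 − X; n_Q = X; n_N = X.
Total moles n_T = 1 + X.
Mole fractions y_i = n_i/n_T; K = p_Q p_N / (p_M) with p_i = y_i·P.
Equating to 0.903 bar and solving on 0 < X < 1: X = 0.768.

X = 0.768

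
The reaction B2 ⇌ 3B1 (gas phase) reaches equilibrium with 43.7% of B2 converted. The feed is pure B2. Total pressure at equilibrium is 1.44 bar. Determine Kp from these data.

Take 1 mol B2 as basis and let X be its fractional conversion, so ξ = X.
Moles: n_B2 = 1 − X; n_B1 = 3X.
n_T = Σnᵢ = 1 + 2X.
At X = 0.437: n_B2 = 0.563, n_B1 = 1.31, n_T = 1.87.
p_i = (n_i/n_T)·P. Kp = p_B1^3 / (p_B2) = 2.36 bar^2.

Kp = 2.36 bar^2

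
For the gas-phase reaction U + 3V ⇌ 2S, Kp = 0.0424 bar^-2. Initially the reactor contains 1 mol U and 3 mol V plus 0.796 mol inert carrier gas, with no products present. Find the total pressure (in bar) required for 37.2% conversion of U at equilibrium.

P = 7.14 bar

Basis: 1 mol U initially; let X = conversion of U. Extent ξ = X.
Mole table: n_U = 1 − X; n_V = 3 − 3X; n_S = 2X; n_I = 0.796 (inert).
Total moles n_T = 4.8 − 2X.
Kp = p_S^2 / (p_U p_V^3) with p_i = (n_i/n_T)·P.
At X = 0.372: the mole-fraction product g(X) = Π y_i^ν_i = 2.164. Since Kp = g(X)·P^{-2}, P = (g/Kp)^(1/2) = (2.164/0.0424)^(1/2) = 7.14 bar.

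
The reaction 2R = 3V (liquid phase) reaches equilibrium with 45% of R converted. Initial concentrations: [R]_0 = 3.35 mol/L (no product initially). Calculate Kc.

Kc = 3.41 mol/L

Let X = conversion of R.
Concentrations: [R] = 3.35 − 3.35X; [V] = 5.03X.
At X = 0.45: [R] = 1.84, [V] = 2.26.
Kc = [V]^3 / ([R]^2) = 3.41 mol/L.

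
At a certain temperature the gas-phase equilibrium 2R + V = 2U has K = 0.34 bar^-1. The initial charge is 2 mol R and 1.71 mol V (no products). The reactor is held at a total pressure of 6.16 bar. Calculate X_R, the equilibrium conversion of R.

Basis: 2 mol R initially; let X = conversion of R. Extent ξ = X.
Mole table: n_R = 2 − 2X; n_V = 1.71 − X; n_U = 2X.
n_T = Σnᵢ = 3.71 − X.
With p_i = (n_i/n_T)P, K = p_U^2 / (p_R^2 p_V).
This yields a degree-3 equation in X; solving on (0,1), X = 0.472.

X = 0.472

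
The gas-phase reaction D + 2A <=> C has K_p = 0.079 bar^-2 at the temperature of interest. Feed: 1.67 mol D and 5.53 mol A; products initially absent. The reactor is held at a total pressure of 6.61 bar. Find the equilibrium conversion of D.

Let X = conversion of D (basis 1.67 mol D); extent of reaction ξ = 1.67X.
Mole table: n_D = 1.67 − 1.67X; n_A = 5.53 − 3.34X; n_C = 1.67X.
n_T = Σnᵢ = 7.2 − 3.34X.
y_i = n_i/n_T, p_i = y_i·P. K_p = p_C / (p_D p_A^2).
Substituting and setting equal to 0.079 bar^-2 gives a polynomial in X; the root in (0,1) is X = 0.612.

X = 0.612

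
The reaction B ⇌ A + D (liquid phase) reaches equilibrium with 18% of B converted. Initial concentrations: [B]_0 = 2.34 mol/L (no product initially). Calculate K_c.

Let X = conversion of B.
Concentrations: [B] = 2.34 − 2.34X; [A] = 2.34X; [D] = 2.34X.
At X = 0.18: [B] = 1.92, [A] = 0.421, [D] = 0.421.
K_c = [A] [D] / ([B]) = 0.0925 mol/L.

K_c = 0.0925 mol/L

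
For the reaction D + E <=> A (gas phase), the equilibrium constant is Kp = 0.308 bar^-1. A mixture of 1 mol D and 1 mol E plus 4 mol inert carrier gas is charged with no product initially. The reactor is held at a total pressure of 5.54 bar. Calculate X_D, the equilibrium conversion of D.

X = 0.192

Let X = conversion of D (basis 1 mol D); extent of reaction ξ = X.
Moles: n_D = 1 − X; n_E = 1 − X; n_A = X; n_I = 4 (inert).
n_T = Σnᵢ = 6 − X.
y_i = n_i/n_T, p_i = y_i·P. Kp = p_A / (p_D p_E).
Equating to 0.308 bar^-1 and solving on 0 < X < 1: X = 0.192.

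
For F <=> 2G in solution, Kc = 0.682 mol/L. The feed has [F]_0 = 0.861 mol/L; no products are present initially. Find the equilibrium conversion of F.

Let X = conversion of F; extent ξ = 0.861·X mol/L.
Concentrations: [F] = 0.861 − 0.861X; [G] = 1.72X.
Kc = [G]^2 / ([F]).
Solving Kc = 0.682 for X ∈ (0,1): X = 0.357.

X = 0.357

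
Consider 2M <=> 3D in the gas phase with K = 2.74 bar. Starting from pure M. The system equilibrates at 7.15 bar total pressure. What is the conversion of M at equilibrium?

Take 1 mol M as basis and let X be its fractional conversion, so ξ = 0.5X.
At extent ξ: n_M = 1 − X; n_D = 1.5X.
n_T = Σnᵢ = 1 + 0.5X.
With p_i = (n_i/n_T)P, K = p_D^3 / (p_M^2).
Setting this equal to 2.74 bar and taking the physical root (0 < X < 1) gives X = 0.375.

X = 0.375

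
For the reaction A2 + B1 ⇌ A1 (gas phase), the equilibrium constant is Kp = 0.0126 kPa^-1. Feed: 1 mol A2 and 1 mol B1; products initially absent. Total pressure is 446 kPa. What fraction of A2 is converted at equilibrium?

Let X = conversion of A2 (basis 1 mol A2); extent of reaction ξ = X.
Mole table: n_A2 = 1 − X; n_B1 = 1 − X; n_A1 = X.
n_T = Σnᵢ = 2 − X.
Mole fractions y_i = n_i/n_T; Kp = p_A1 / (p_A2 p_B1) with p_i = y_i·P.
Substituting and setting equal to 0.0126 kPa^-1 gives a polynomial in X; the root in (0,1) is X = 0.611.

X = 0.611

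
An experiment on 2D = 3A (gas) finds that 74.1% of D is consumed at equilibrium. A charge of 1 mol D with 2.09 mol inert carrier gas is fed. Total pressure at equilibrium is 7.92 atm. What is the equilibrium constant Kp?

Basis: 1 mol D initially; let X = conversion of D. Extent ξ = 0.5X.
Mole table: n_D = 1 − X; n_A = 1.5X; n_I = 2.09 (inert).
Total moles n_T = 3.09 + 0.5X.
At X = 0.741: n_D = 0.259, n_A = 1.11, n_T = 3.46.
p_i = (n_i/n_T)·P. Kp = p_A^3 / (p_D^2) = 46.9 atm.

Kp = 46.9 atm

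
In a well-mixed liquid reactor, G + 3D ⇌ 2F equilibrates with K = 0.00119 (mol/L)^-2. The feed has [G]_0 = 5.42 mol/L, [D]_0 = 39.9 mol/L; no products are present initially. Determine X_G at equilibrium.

X = 0.668

Let X = conversion of G; extent ξ = 5.42·X mol/L.
Concentrations: [G] = 5.42 − 5.42X; [D] = 39.9 − 16.3X; [F] = 10.8X.
K = [F]^2 / ([G] [D]^3).
This equals 0.00119 at X = 0.668 (the root in 0 < X < 1).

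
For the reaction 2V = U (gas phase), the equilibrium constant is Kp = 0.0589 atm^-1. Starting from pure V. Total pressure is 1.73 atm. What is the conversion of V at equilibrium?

X = 0.157

Let X = conversion of V (basis 1 mol V); extent of reaction ξ = 0.5X.
Moles: n_V = 1 − X; n_U = 0.5X.
Summing: n_T = 1 − 0.5X.
With p_i = (n_i/n_T)P, Kp = p_U / (p_V^2).
Substituting and setting equal to 0.0589 atm^-1 gives a polynomial in X; the root in (0,1) is X = 0.157.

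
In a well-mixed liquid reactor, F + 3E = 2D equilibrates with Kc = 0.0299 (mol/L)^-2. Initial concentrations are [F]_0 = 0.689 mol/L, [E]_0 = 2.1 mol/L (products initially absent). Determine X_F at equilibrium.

X = 0.203

Let X = conversion of F; extent ξ = 0.689·X mol/L.
Concentrations: [F] = 0.689 − 0.689X; [E] = 2.1 − 2.07X; [D] = 1.38X.
Kc = [D]^2 / ([F] [E]^3).
Equating to 0.0299 (mol/L)^-2: the physical root is X = 0.203.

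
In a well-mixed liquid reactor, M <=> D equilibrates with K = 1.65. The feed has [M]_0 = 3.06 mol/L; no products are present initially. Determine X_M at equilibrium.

Let X = conversion of M; extent ξ = 3.06·X mol/L.
Concentrations: [M] = 3.06 − 3.06X; [D] = 3.06X.
K = [D] / ([M]).
This equals 1.65 at X = 0.623 (the root in 0 < X < 1).

X = 0.623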